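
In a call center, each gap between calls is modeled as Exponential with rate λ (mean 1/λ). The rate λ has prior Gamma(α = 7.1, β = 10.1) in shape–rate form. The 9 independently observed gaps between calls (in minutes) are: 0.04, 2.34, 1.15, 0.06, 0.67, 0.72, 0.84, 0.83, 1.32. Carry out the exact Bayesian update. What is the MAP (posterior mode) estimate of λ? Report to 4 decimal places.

With a Gamma(shape α, rate β) prior on the exponential rate λ, the posterior after n observations with total T = Σxᵢ is Gamma(α+n, β+T).
Sum of observations T = 7.97 minutes; n = 9.
Posterior: Gamma(7.1+9, 10.1+7.97) = Gamma(16.1, 18.07).
Mode = (α−1)/β = 0.8356.

0.8356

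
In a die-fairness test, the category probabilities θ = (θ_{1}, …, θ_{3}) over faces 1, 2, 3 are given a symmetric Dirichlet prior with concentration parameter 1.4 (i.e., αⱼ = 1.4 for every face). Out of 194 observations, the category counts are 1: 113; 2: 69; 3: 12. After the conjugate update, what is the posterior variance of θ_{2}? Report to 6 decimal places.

0.001150

The Dirichlet prior is conjugate to the Multinomial likelihood: each posterior αⱼ = prior αⱼ + observed count nⱼ.
Posterior concentration: (114.4, 70.4, 13.4), total = 198.2.
Var[θ_j] = α_j(Σα−α_j)/((Σα)²(Σα+1)) = 70.4·127.8/(198.2²·199.2) = 0.001150.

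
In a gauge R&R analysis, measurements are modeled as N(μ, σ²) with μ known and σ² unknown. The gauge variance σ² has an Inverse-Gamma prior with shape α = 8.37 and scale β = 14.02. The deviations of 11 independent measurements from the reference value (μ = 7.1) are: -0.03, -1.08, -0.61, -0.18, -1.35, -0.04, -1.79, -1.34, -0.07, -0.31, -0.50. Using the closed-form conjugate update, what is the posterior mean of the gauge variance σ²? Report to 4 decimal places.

1.4292

With known mean μ and an Inverse-Gamma(α, β) prior on σ², the Normal likelihood is conjugate: posterior is Inv-Gamma(α + n/2, β + Σ(xᵢ−μ)²/2).
Σ(xᵢ−μ)² = (-0.03)² + (-1.08)² + (-0.61)² + (-0.18)² + (-1.35)² + (-0.04)² + (-1.79)² + (-1.34)² + (-0.07)² + (-0.31)² + (-0.50)² = 8.7466.
Posterior: Inv-Gamma(8.37 + 11/2, 14.02 + 8.7466/2) = Inv-Gamma(13.87, 18.39330).
E[σ²|data] = β/(α−1) = 18.39330/12.87 = 1.4292.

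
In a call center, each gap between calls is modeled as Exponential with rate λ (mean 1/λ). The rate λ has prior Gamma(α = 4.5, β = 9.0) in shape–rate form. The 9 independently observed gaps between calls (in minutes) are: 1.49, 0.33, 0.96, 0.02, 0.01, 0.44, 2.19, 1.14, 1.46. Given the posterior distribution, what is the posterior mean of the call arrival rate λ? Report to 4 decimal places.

0.7923

With a Gamma(shape α, rate β) prior on the exponential rate λ, the posterior after n observations with total T = Σxᵢ is Gamma(α+n, β+T).
Sum of observations T = 8.04 minutes; n = 9.
Posterior: Gamma(4.5+9, 9.0+8.04) = Gamma(13.5, 17.04).
Posterior mean of λ = α/β = 13.5/17.04 = 0.7923.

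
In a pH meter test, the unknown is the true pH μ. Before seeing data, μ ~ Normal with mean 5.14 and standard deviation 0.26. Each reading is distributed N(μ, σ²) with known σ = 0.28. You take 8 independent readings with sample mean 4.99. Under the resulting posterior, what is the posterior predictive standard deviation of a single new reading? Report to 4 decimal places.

For Normal data with known variance σ², a Normal(μ₀, σ₀²) prior on μ is conjugate. Posterior precision = 1/σ₀² + n/σ²; posterior mean is the precision-weighted average of μ₀ and x̄.
σ₀² = 0.26² = 0.0676, σ² = 0.28² = 0.0784; σ² + n·σ₀² = 0.0784 + 8·0.0676 = 0.6192.
Posterior precision = 1/σ₀² + n/σ² = 1/0.0676 + 8/0.0784 = (σ² + n·σ₀²)/(σ₀²σ²) = 0.6192/(0.0676·0.0784); posterior variance σₙ² = σ₀²σ²/(σ² + n·σ₀²) = 0.0676·0.0784/0.6192 = 0.008559.
Predictive variance for one new observation = σₙ² + σ² = 0.0676·0.0784/0.6192 + 0.0784 = σ²·(σ₀² + 0.6192)/0.6192 = 0.0784·0.6868/0.6192 = 0.086959; SD = √(0.0784·0.6868/0.6192) = 0.2949.

0.2949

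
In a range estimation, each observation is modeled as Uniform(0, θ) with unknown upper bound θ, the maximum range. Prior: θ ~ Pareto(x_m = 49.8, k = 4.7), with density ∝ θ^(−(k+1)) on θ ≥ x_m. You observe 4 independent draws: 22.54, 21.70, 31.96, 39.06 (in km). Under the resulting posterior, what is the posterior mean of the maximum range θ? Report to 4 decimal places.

A Pareto(scale x_m, shape k) prior on the upper bound θ of Uniform(0, θ) is conjugate: posterior is Pareto(max(x_m, max xᵢ), k + n).
Sample maximum = 39.06; prior scale x_m = 49.8 → posterior scale = max = 49.80.
Posterior shape = 4.7 + 4 = 8.7.
E[θ|data] = k·x_m/(k−1) = 8.7·49.80/7.7 = 56.2675.

56.2675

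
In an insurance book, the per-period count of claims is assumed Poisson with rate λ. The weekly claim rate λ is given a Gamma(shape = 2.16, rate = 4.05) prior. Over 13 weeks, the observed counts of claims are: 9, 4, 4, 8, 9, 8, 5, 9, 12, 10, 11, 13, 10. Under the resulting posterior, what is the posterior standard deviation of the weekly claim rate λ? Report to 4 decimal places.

With a Gamma(shape α, rate β) prior, the Poisson likelihood is conjugate: the posterior is Gamma(α + ΣXᵢ, β + n).
Sum of counts S = 112 over n = 13 weeks.
Posterior: Gamma(α+S, β+n) = Gamma(2.16+112, 4.05+13) = Gamma(114.16, 17.05).
SD = √α/β = √114.16/17.05 = 0.6267.

0.6267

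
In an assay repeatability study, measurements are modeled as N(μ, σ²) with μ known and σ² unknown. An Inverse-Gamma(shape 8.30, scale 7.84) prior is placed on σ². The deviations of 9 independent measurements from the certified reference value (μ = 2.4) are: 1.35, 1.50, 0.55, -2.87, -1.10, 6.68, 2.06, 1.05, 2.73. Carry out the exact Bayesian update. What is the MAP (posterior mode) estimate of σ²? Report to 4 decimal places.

With known mean μ and an Inverse-Gamma(α, β) prior on σ², the Normal likelihood is conjugate: posterior is Inv-Gamma(α + n/2, β + Σ(xᵢ−μ)²/2).
Σ(xᵢ−μ)² = (1.35)² + (1.50)² + (0.55)² + (-2.87)² + (-1.10)² + (6.68)² + (2.06)² + (1.05)² + (2.73)² = 71.2433.
Posterior: Inv-Gamma(8.30 + 9/2, 7.84 + 71.2433/2) = Inv-Gamma(12.80, 43.46165).
Mode = β/(α+1) = 43.46165/13.80 = 3.1494.

3.1494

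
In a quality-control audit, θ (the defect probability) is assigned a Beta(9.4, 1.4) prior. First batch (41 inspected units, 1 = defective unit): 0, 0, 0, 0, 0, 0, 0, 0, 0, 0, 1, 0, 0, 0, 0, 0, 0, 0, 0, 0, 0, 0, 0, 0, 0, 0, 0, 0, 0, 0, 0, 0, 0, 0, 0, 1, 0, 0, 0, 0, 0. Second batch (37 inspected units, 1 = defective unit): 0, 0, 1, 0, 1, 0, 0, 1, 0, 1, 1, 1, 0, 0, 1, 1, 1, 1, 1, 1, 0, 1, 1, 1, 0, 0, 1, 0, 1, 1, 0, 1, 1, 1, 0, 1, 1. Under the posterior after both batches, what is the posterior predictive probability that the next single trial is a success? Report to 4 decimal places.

0.3874

The Beta prior is conjugate to a Binomial/Bernoulli likelihood; the update adds successes to α and failures to β.
After batch 1: Beta(9.4+2, 1.4+39) = Beta(11.4, 40.4).
After batch 2: Beta(11.4+23, 40.4+14) = Beta(34.4, 54.4).
For a single future Bernoulli trial, P(success | data) = α/(α+β) = 0.3874.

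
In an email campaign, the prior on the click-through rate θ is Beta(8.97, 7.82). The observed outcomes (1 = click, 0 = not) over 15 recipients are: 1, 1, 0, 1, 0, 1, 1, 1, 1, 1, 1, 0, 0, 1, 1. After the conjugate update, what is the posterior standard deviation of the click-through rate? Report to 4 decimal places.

The Beta prior is conjugate to a Binomial/Bernoulli likelihood; the update adds successes to α and failures to β.
Posterior: Beta(α+k, β+n−k) = Beta(8.97+11, 7.82+4) = Beta(19.97, 11.82).
Var = αβ/((α+β)²(α+β+1)) = 19.97·11.82/(31.79²·32.79) = 0.00712317; SD = √0.00712317 = 0.0844.

0.0844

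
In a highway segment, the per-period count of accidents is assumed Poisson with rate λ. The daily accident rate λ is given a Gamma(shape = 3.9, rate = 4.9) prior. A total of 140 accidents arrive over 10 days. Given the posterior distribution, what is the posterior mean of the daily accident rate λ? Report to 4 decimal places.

With a Gamma(shape α, rate β) prior, the Poisson likelihood is conjugate: the posterior is Gamma(α + ΣXᵢ, β + n).
Posterior: Gamma(α+S, β+n) = Gamma(3.9+140, 4.9+10) = Gamma(143.9, 14.9).
Posterior mean = α/β = 143.9/14.9 = 9.6577.

9.6577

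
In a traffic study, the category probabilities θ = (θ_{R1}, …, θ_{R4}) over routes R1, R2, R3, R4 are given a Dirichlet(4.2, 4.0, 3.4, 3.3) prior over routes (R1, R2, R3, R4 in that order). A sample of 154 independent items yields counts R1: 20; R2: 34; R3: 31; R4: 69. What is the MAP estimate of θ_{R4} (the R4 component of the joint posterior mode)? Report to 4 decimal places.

0.4324

The Dirichlet prior is conjugate to the Multinomial likelihood: each posterior αⱼ = prior αⱼ + observed count nⱼ.
Posterior concentration: (24.2, 38.0, 34.4, 72.3), total = 168.9.
Joint mode component: (α_{R4}−1)/(Σα−K) = 71.3/164.9 = 0.4324.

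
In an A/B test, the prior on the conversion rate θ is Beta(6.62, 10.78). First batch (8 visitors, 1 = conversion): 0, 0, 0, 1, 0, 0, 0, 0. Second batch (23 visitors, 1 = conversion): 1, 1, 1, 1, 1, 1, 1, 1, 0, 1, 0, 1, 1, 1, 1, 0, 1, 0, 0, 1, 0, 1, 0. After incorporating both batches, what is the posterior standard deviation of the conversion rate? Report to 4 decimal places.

The Beta prior is conjugate to a Binomial/Bernoulli likelihood; the update adds successes to α and failures to β.
After batch 1: Beta(6.62+1, 10.78+7) = Beta(7.62, 17.78).
After batch 2: Beta(7.62+16, 17.78+7) = Beta(23.62, 24.78).
Var = αβ/((α+β)²(α+β+1)) = 23.62·24.78/(48.40²·49.40) = 0.00505782; SD = √0.00505782 = 0.0711.

0.0711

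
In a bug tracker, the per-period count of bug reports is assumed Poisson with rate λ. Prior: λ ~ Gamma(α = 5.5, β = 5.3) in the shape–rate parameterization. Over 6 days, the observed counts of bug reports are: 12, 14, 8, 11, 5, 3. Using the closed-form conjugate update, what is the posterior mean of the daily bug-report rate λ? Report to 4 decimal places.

With a Gamma(shape α, rate β) prior, the Poisson likelihood is conjugate: the posterior is Gamma(α + ΣXᵢ, β + n).
Sum of counts S = 53 over n = 6 days.
Posterior: Gamma(α+S, β+n) = Gamma(5.5+53, 5.3+6) = Gamma(58.5, 11.3).
Posterior mean = α/β = 58.5/11.3 = 5.1770.

5.1770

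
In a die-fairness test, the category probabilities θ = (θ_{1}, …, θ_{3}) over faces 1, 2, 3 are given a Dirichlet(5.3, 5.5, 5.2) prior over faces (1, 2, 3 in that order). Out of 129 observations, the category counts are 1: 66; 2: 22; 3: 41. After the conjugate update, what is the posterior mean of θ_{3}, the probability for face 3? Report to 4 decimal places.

The Dirichlet prior is conjugate to the Multinomial likelihood: each posterior αⱼ = prior αⱼ + observed count nⱼ.
Posterior concentration: (71.3, 27.5, 46.2), total = 145.0.
E[θ_{3}|data] = α_{3}/Σα = 46.2/145.0 = 0.3186.

0.3186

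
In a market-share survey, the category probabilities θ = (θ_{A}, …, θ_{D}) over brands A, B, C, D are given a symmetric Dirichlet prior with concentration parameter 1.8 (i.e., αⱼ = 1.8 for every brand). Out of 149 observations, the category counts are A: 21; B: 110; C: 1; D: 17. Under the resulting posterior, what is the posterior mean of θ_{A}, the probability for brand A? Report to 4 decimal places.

0.1460

The Dirichlet prior is conjugate to the Multinomial likelihood: each posterior αⱼ = prior αⱼ + observed count nⱼ.
Posterior concentration: (22.8, 111.8, 2.8, 18.8), total = 156.2.
E[θ_{A}|data] = α_{A}/Σα = 22.8/156.2 = 0.1460.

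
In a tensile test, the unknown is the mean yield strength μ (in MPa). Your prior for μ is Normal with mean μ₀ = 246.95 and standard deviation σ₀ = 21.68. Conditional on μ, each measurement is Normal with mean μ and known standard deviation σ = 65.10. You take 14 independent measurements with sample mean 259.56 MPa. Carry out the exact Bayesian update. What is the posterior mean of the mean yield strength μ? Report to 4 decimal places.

254.6201

For Normal data with known variance σ², a Normal(μ₀, σ₀²) prior on μ is conjugate. Posterior precision = 1/σ₀² + n/σ²; posterior mean is the precision-weighted average of μ₀ and x̄.
n·x̄ = 14·259.56 = 3633.84.
σ₀² = 21.68² = 470.0224, σ² = 65.10² = 4238.01; σ² + n·σ₀² = 4238.01 + 14·470.0224 = 10818.3236.
Posterior mean = (μ₀/σ₀² + n·x̄/σ²)/(1/σ₀² + n/σ²) = (σ²·μ₀ + σ₀²·n·x̄)/(σ² + n·σ₀²) = (4238.01·246.95 + 470.0224·3633.84)/10818.3236 = 2754562.767516/10818.3236 = 254.6201.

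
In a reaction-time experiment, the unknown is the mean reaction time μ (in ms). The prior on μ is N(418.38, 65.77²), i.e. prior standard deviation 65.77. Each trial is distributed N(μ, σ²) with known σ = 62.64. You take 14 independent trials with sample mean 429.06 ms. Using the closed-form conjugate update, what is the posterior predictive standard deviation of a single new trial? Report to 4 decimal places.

64.7069

For Normal data with known variance σ², a Normal(μ₀, σ₀²) prior on μ is conjugate. Posterior precision = 1/σ₀² + n/σ²; posterior mean is the precision-weighted average of μ₀ and x̄.
σ₀² = 65.77² = 4325.6929, σ² = 62.64² = 3923.7696; σ² + n·σ₀² = 3923.7696 + 14·4325.6929 = 64483.4702.
Posterior precision = 1/σ₀² + n/σ² = 1/4325.6929 + 14/3923.7696 = (σ² + n·σ₀²)/(σ₀²σ²) = 64483.4702/(4325.6929·3923.7696); posterior variance σₙ² = σ₀²σ²/(σ² + n·σ₀²) = 4325.6929·3923.7696/64483.4702 = 263.215088.
Predictive variance for one new observation = σₙ² + σ² = 4325.6929·3923.7696/64483.4702 + 3923.7696 = σ²·(σ₀² + 64483.4702)/64483.4702 = 3923.7696·68809.1631/64483.4702 = 4186.984688; SD = √(3923.7696·68809.1631/64483.4702) = 64.7069.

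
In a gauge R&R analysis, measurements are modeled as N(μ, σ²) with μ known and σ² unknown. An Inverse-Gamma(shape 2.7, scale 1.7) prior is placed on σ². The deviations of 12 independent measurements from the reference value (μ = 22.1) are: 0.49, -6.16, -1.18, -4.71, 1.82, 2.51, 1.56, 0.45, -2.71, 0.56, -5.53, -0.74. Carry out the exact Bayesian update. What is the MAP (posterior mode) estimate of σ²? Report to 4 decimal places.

5.9895

With known mean μ and an Inverse-Gamma(α, β) prior on σ², the Normal likelihood is conjugate: posterior is Inv-Gamma(α + n/2, β + Σ(xᵢ−μ)²/2).
Σ(xᵢ−μ)² = (0.49)² + (-6.16)² + (-1.18)² + (-4.71)² + (1.82)² + (2.51)² + (1.56)² + (0.45)² + (-2.71)² + (0.56)² + (-5.53)² + (-0.74)² = 112.7970.
Posterior: Inv-Gamma(2.7 + 12/2, 1.7 + 112.7970/2) = Inv-Gamma(8.70, 58.09850).
Mode = β/(α+1) = 58.09850/9.70 = 5.9895.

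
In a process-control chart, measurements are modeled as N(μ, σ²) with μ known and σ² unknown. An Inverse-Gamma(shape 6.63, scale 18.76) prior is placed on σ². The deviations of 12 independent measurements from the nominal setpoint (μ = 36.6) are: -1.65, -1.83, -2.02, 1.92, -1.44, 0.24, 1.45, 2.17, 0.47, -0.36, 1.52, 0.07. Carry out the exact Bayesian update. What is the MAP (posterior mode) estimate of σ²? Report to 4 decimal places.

With known mean μ and an Inverse-Gamma(α, β) prior on σ², the Normal likelihood is conjugate: posterior is Inv-Gamma(α + n/2, β + Σ(xᵢ−μ)²/2).
Σ(xᵢ−μ)² = (-1.65)² + (-1.83)² + (-2.02)² + (1.92)² + (-1.44)² + (0.24)² + (1.45)² + (2.17)² + (0.47)² + (-0.36)² + (1.52)² + (0.07)² = 25.4466.
Posterior: Inv-Gamma(6.63 + 12/2, 18.76 + 25.4466/2) = Inv-Gamma(12.63, 31.48330).
Mode = β/(α+1) = 31.48330/13.63 = 2.3099.

2.3099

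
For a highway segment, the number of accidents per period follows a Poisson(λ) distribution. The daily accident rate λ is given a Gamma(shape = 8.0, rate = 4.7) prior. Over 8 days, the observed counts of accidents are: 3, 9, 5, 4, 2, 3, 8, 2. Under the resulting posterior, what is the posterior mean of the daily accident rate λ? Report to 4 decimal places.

3.4646

With a Gamma(shape α, rate β) prior, the Poisson likelihood is conjugate: the posterior is Gamma(α + ΣXᵢ, β + n).
Sum of counts S = 36 over n = 8 days.
Posterior: Gamma(α+S, β+n) = Gamma(8.0+36, 4.7+8) = Gamma(44.0, 12.7).
Posterior mean = α/β = 44.0/12.7 = 3.4646.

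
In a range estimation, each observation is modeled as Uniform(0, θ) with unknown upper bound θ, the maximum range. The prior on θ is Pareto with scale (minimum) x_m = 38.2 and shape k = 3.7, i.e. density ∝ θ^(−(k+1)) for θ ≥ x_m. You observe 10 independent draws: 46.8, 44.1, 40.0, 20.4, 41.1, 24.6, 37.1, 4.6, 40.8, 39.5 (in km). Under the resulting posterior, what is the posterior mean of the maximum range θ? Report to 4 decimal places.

A Pareto(scale x_m, shape k) prior on the upper bound θ of Uniform(0, θ) is conjugate: posterior is Pareto(max(x_m, max xᵢ), k + n).
Sample maximum = 46.8; prior scale x_m = 38.2 → posterior scale = max = 46.8.
Posterior shape = 3.7 + 10 = 13.7.
E[θ|data] = k·x_m/(k−1) = 13.7·46.8/12.7 = 50.4850.

50.4850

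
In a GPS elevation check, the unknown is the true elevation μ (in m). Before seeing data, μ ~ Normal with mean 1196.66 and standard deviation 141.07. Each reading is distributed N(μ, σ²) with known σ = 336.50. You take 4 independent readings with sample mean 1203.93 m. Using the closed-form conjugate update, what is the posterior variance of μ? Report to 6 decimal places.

For Normal data with known variance σ², a Normal(μ₀, σ₀²) prior on μ is conjugate. Posterior precision = 1/σ₀² + n/σ²; posterior mean is the precision-weighted average of μ₀ and x̄.
σ₀² = 141.07² = 19900.7449, σ² = 336.50² = 113232.25; σ² + n·σ₀² = 113232.25 + 4·19900.7449 = 192835.2296.
Posterior precision = 1/σ₀² + n/σ² = 1/19900.7449 + 4/113232.25 = (σ² + n·σ₀²)/(σ₀²σ²) = 192835.2296/(19900.7449·113232.25); posterior variance σₙ² = σ₀²σ²/(σ² + n·σ₀²) = 19900.7449·113232.25/192835.2296 = 11685.655813.

11685.655813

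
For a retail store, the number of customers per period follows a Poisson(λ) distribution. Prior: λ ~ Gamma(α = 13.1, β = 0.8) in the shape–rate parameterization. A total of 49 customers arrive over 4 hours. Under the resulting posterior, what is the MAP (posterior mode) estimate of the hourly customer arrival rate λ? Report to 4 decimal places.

12.7292

With a Gamma(shape α, rate β) prior, the Poisson likelihood is conjugate: the posterior is Gamma(α + ΣXᵢ, β + n).
Posterior: Gamma(α+S, β+n) = Gamma(13.1+49, 0.8+4) = Gamma(62.1, 4.8).
Mode of Gamma(α,β) for α≥1 is (α−1)/β = 61.1/4.8 = 12.7292.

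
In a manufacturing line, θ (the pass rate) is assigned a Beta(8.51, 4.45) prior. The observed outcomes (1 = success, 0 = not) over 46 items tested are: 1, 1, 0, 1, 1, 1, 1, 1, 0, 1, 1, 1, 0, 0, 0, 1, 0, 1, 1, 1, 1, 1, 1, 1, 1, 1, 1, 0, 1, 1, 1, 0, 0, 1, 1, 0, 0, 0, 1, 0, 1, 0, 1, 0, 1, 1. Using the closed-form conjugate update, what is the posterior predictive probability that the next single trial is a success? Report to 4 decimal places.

0.6701

The Beta prior is conjugate to a Binomial/Bernoulli likelihood; the update adds successes to α and failures to β.
Posterior: Beta(α+k, β+n−k) = Beta(8.51+31, 4.45+15) = Beta(39.51, 19.45).
For a single future Bernoulli trial, P(success | data) = α/(α+β) = 0.6701.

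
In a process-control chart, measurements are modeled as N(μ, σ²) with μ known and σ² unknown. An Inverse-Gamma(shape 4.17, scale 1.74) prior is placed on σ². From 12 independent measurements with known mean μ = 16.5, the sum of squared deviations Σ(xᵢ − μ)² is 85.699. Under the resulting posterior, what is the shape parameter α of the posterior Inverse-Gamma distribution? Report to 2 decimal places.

With known mean μ and an Inverse-Gamma(α, β) prior on σ², the Normal likelihood is conjugate: posterior is Inv-Gamma(α + n/2, β + Σ(xᵢ−μ)²/2).
Posterior: Inv-Gamma(4.17 + 12/2, 1.74 + 85.699/2) = Inv-Gamma(10.17, 44.5895).
Posterior α = 10.17.

10.17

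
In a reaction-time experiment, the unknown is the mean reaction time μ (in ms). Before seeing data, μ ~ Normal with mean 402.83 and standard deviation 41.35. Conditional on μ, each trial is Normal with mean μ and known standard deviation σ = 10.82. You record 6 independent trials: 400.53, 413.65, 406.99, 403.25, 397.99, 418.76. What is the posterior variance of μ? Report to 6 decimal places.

For Normal data with known variance σ², a Normal(μ₀, σ₀²) prior on μ is conjugate. Posterior precision = 1/σ₀² + n/σ²; posterior mean is the precision-weighted average of μ₀ and x̄.
σ₀² = 41.35² = 1709.8225, σ² = 10.82² = 117.0724; σ² + n·σ₀² = 117.0724 + 6·1709.8225 = 10376.0074.
Posterior precision = 1/σ₀² + n/σ² = 1/1709.8225 + 6/117.0724 = (σ² + n·σ₀²)/(σ₀²σ²) = 10376.0074/(1709.8225·117.0724); posterior variance σₙ² = σ₀²σ²/(σ² + n·σ₀²) = 1709.8225·117.0724/10376.0074 = 19.291912.

19.291912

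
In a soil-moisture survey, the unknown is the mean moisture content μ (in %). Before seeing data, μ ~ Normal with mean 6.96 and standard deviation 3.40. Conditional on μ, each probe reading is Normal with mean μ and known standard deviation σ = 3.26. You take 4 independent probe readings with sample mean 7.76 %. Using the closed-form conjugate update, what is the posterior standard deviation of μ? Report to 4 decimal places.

1.4698

For Normal data with known variance σ², a Normal(μ₀, σ₀²) prior on μ is conjugate. Posterior precision = 1/σ₀² + n/σ²; posterior mean is the precision-weighted average of μ₀ and x̄.
σ₀² = 3.40² = 11.56, σ² = 3.26² = 10.6276; σ² + n·σ₀² = 10.6276 + 4·11.56 = 56.8676.
Posterior precision = 1/σ₀² + n/σ² = 1/11.56 + 4/10.6276 = (σ² + n·σ₀²)/(σ₀²σ²) = 56.8676/(11.56·10.6276); posterior variance σₙ² = σ₀²σ²/(σ² + n·σ₀²) = 11.56·10.6276/56.8676 = 2.160370.
Posterior SD = √σₙ² = √(11.56·10.6276/56.8676) = 1.4698.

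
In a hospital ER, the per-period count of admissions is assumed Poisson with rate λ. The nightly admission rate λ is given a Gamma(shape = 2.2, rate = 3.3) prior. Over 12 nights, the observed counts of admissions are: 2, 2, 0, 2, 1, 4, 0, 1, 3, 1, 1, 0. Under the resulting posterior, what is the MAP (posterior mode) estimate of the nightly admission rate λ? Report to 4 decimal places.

With a Gamma(shape α, rate β) prior, the Poisson likelihood is conjugate: the posterior is Gamma(α + ΣXᵢ, β + n).
Sum of counts S = 17 over n = 12 nights.
Posterior: Gamma(α+S, β+n) = Gamma(2.2+17, 3.3+12) = Gamma(19.2, 15.3).
Mode of Gamma(α,β) for α≥1 is (α−1)/β = 18.2/15.3 = 1.1895.

1.1895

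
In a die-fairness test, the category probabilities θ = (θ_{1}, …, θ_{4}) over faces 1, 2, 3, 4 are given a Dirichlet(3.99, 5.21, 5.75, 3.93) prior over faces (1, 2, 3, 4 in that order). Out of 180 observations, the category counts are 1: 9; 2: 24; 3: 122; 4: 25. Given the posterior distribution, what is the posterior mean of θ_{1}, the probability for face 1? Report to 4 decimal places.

The Dirichlet prior is conjugate to the Multinomial likelihood: each posterior αⱼ = prior αⱼ + observed count nⱼ.
Posterior concentration: (12.99, 29.21, 127.75, 28.93), total = 198.88.
E[θ_{1}|data] = α_{1}/Σα = 12.99/198.88 = 0.0653.

0.0653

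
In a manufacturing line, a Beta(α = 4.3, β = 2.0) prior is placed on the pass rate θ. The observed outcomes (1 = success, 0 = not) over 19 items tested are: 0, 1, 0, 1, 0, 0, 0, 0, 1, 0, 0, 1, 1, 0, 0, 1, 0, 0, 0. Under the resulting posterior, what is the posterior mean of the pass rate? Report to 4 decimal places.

The Beta prior is conjugate to a Binomial/Bernoulli likelihood; the update adds successes to α and failures to β.
Posterior: Beta(α+k, β+n−k) = Beta(4.3+6, 2.0+13) = Beta(10.3, 15.0).
Posterior mean = α/(α+β) = 10.3/25.3 = 0.4071.

0.4071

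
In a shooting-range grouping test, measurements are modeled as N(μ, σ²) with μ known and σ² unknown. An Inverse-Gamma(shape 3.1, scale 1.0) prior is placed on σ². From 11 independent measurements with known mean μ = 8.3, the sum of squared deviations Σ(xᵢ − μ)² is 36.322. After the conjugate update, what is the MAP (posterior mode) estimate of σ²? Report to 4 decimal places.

1.9959

With known mean μ and an Inverse-Gamma(α, β) prior on σ², the Normal likelihood is conjugate: posterior is Inv-Gamma(α + n/2, β + Σ(xᵢ−μ)²/2).
Posterior: Inv-Gamma(3.1 + 11/2, 1.0 + 36.322/2) = Inv-Gamma(8.60, 19.1610).
Mode = β/(α+1) = 19.1610/9.60 = 1.9959.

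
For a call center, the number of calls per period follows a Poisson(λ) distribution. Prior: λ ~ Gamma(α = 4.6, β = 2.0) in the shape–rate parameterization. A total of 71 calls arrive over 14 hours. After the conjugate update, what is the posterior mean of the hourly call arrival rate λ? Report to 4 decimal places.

4.7250

With a Gamma(shape α, rate β) prior, the Poisson likelihood is conjugate: the posterior is Gamma(α + ΣXᵢ, β + n).
Posterior: Gamma(α+S, β+n) = Gamma(4.6+71, 2.0+14) = Gamma(75.6, 16.0).
Posterior mean = α/β = 75.6/16.0 = 4.7250.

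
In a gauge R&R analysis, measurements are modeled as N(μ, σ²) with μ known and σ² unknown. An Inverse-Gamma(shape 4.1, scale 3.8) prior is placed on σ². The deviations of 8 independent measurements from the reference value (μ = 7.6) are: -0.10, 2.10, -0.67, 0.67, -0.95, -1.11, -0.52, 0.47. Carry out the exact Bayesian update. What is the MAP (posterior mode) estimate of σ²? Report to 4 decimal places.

With known mean μ and an Inverse-Gamma(α, β) prior on σ², the Normal likelihood is conjugate: posterior is Inv-Gamma(α + n/2, β + Σ(xᵢ−μ)²/2).
Σ(xᵢ−μ)² = (-0.10)² + (2.10)² + (-0.67)² + (0.67)² + (-0.95)² + (-1.11)² + (-0.52)² + (0.47)² = 7.9437.
Posterior: Inv-Gamma(4.1 + 8/2, 3.8 + 7.9437/2) = Inv-Gamma(8.10, 7.77185).
Mode = β/(α+1) = 7.77185/9.10 = 0.8540.

0.8540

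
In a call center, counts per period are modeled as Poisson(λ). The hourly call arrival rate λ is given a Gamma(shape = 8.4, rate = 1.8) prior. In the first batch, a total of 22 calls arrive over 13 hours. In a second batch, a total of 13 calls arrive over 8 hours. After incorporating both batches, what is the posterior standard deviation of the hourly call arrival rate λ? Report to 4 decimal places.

With a Gamma(shape α, rate β) prior, the Poisson likelihood is conjugate: the posterior is Gamma(α + ΣXᵢ, β + n).
After batch 1: Gamma(α+S, β+n) = Gamma(8.4+22, 1.8+13) = Gamma(30.4, 14.8).
After batch 2: Gamma(α+S, β+n) = Gamma(30.4+13, 14.8+8) = Gamma(43.4, 22.8).
SD = √α/β = √43.4/22.8 = 0.2889.

0.2889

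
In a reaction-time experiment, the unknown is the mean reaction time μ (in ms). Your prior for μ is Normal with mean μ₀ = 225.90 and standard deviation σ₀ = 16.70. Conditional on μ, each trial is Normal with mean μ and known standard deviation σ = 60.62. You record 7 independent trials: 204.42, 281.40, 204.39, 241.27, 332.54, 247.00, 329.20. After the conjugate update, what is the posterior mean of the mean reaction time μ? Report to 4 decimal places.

238.7328

For Normal data with known variance σ², a Normal(μ₀, σ₀²) prior on μ is conjugate. Posterior precision = 1/σ₀² + n/σ²; posterior mean is the precision-weighted average of μ₀ and x̄.
Σxᵢ = 204.42 + 281.40 + 204.39 + 241.27 + 332.54 + 247.00 + 329.20 = 1840.22, so n·x̄ = 1840.22.
σ₀² = 16.70² = 278.89, σ² = 60.62² = 3674.7844; σ² + n·σ₀² = 3674.7844 + 7·278.89 = 5627.0144.
Posterior mean = (μ₀/σ₀² + n·x̄/σ²)/(1/σ₀² + n/σ²) = (σ²·μ₀ + σ₀²·n·x̄)/(σ² + n·σ₀²) = (3674.7844·225.90 + 278.89·1840.22)/5627.0144 = 1343352.75176/5627.0144 = 238.7328.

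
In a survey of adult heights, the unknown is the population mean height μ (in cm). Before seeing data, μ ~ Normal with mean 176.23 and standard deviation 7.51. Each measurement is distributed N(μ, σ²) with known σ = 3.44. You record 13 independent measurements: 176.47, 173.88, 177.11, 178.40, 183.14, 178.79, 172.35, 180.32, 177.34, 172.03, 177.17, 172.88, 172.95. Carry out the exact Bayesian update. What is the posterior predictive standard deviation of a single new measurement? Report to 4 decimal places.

For Normal data with known variance σ², a Normal(μ₀, σ₀²) prior on μ is conjugate. Posterior precision = 1/σ₀² + n/σ²; posterior mean is the precision-weighted average of μ₀ and x̄.
σ₀² = 7.51² = 56.4001, σ² = 3.44² = 11.8336; σ² + n·σ₀² = 11.8336 + 13·56.4001 = 745.0349.
Posterior precision = 1/σ₀² + n/σ² = 1/56.4001 + 13/11.8336 = (σ² + n·σ₀²)/(σ₀²σ²) = 745.0349/(56.4001·11.8336); posterior variance σₙ² = σ₀²σ²/(σ² + n·σ₀²) = 56.4001·11.8336/745.0349 = 0.895819.
Predictive variance for one new observation = σₙ² + σ² = 56.4001·11.8336/745.0349 + 11.8336 = σ²·(σ₀² + 745.0349)/745.0349 = 11.8336·801.435/745.0349 = 12.729419; SD = √(11.8336·801.435/745.0349) = 3.5678.

3.5678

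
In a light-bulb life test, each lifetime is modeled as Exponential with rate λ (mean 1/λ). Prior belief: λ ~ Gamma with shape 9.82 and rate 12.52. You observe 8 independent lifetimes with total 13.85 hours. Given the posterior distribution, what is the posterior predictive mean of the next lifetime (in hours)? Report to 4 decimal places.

With a Gamma(shape α, rate β) prior on the exponential rate λ, the posterior after n observations with total T = Σxᵢ is Gamma(α+n, β+T).
Posterior: Gamma(9.82+8, 12.52+13.85) = Gamma(17.82, 26.37).
The predictive distribution for the next observation is Lomax; its mean is β/(α−1) = 26.37/16.82 = 1.5678.

1.5678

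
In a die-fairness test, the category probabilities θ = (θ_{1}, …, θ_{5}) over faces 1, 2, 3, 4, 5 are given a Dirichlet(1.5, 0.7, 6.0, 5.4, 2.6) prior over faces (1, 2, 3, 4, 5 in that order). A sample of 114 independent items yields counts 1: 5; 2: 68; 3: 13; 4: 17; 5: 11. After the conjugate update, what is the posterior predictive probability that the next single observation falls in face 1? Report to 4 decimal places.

0.0499

The Dirichlet prior is conjugate to the Multinomial likelihood: each posterior αⱼ = prior αⱼ + observed count nⱼ.
Posterior concentration: (6.5, 68.7, 19.0, 22.4, 13.6), total = 130.2.
P(next = 1 | data) = α_{1}/Σα = 0.0499.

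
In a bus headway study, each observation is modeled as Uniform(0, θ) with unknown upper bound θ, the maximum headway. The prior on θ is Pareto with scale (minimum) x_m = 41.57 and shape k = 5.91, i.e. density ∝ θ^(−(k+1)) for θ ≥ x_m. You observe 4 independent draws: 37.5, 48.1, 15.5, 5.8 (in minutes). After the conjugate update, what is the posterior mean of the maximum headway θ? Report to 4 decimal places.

A Pareto(scale x_m, shape k) prior on the upper bound θ of Uniform(0, θ) is conjugate: posterior is Pareto(max(x_m, max xᵢ), k + n).
Sample maximum = 48.1; prior scale x_m = 41.57 → posterior scale = max = 48.10.
Posterior shape = 5.91 + 4 = 9.91.
E[θ|data] = k·x_m/(k−1) = 9.91·48.10/8.91 = 53.4984.

53.4984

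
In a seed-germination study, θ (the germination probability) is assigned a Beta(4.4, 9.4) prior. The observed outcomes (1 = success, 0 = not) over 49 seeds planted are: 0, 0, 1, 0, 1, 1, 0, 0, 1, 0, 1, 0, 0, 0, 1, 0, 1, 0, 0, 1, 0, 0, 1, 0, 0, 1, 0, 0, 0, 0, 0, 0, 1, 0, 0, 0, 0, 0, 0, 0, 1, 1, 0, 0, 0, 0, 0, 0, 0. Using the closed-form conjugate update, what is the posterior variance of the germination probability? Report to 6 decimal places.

0.003140

The Beta prior is conjugate to a Binomial/Bernoulli likelihood; the update adds successes to α and failures to β.
Posterior: Beta(α+k, β+n−k) = Beta(4.4+13, 9.4+36) = Beta(17.4, 45.4).
Var = αβ/((α+β)²(α+β+1)) = 17.4·45.4/(62.8²·63.8) = 0.003140.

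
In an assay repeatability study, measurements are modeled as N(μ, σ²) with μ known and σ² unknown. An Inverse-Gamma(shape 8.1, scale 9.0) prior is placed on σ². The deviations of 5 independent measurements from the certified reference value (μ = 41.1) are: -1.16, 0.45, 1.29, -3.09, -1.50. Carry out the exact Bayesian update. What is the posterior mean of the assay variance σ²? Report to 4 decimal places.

With known mean μ and an Inverse-Gamma(α, β) prior on σ², the Normal likelihood is conjugate: posterior is Inv-Gamma(α + n/2, β + Σ(xᵢ−μ)²/2).
Σ(xᵢ−μ)² = (-1.16)² + (0.45)² + (1.29)² + (-3.09)² + (-1.50)² = 15.0103.
Posterior: Inv-Gamma(8.1 + 5/2, 9.0 + 15.0103/2) = Inv-Gamma(10.60, 16.50515).
E[σ²|data] = β/(α−1) = 16.50515/9.60 = 1.7193.

1.7193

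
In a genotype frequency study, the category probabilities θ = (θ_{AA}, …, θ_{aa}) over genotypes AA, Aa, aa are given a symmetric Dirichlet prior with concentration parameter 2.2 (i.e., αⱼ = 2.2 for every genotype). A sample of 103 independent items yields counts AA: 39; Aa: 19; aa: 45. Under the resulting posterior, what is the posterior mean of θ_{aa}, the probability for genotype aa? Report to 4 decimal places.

0.4307

The Dirichlet prior is conjugate to the Multinomial likelihood: each posterior αⱼ = prior αⱼ + observed count nⱼ.
Posterior concentration: (41.2, 21.2, 47.2), total = 109.6.
E[θ_{aa}|data] = α_{aa}/Σα = 47.2/109.6 = 0.4307.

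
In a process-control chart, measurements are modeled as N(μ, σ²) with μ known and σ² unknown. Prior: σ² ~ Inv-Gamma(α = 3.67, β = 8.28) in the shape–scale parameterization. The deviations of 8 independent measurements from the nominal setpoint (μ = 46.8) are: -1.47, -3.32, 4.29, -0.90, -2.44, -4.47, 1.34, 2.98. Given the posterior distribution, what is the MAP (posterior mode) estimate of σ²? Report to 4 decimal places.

4.9347

With known mean μ and an Inverse-Gamma(α, β) prior on σ², the Normal likelihood is conjugate: posterior is Inv-Gamma(α + n/2, β + Σ(xᵢ−μ)²/2).
Σ(xᵢ−μ)² = (-1.47)² + (-3.32)² + (4.29)² + (-0.90)² + (-2.44)² + (-4.47)² + (1.34)² + (2.98)² = 69.0079.
Posterior: Inv-Gamma(3.67 + 8/2, 8.28 + 69.0079/2) = Inv-Gamma(7.67, 42.78395).
Mode = β/(α+1) = 42.78395/8.67 = 4.9347.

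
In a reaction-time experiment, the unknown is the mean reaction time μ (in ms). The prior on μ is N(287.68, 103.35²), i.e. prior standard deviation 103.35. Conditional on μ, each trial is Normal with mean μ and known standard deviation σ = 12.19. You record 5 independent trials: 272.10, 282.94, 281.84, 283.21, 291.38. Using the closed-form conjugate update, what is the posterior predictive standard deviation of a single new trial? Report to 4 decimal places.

For Normal data with known variance σ², a Normal(μ₀, σ₀²) prior on μ is conjugate. Posterior precision = 1/σ₀² + n/σ²; posterior mean is the precision-weighted average of μ₀ and x̄.
σ₀² = 103.35² = 10681.2225, σ² = 12.19² = 148.5961; σ² + n·σ₀² = 148.5961 + 5·10681.2225 = 53554.7086.
Posterior precision = 1/σ₀² + n/σ² = 1/10681.2225 + 5/148.5961 = (σ² + n·σ₀²)/(σ₀²σ²) = 53554.7086/(10681.2225·148.5961); posterior variance σₙ² = σ₀²σ²/(σ² + n·σ₀²) = 10681.2225·148.5961/53554.7086 = 29.636759.
Predictive variance for one new observation = σₙ² + σ² = 10681.2225·148.5961/53554.7086 + 148.5961 = σ²·(σ₀² + 53554.7086)/53554.7086 = 148.5961·64235.9311/53554.7086 = 178.232859; SD = √(148.5961·64235.9311/53554.7086) = 13.3504.

13.3504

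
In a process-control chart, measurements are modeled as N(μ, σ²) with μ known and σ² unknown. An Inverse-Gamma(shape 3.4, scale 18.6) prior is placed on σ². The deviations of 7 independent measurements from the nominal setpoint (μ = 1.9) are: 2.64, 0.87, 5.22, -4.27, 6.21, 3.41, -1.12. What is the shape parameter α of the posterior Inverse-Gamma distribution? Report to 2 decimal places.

6.90

With known mean μ and an Inverse-Gamma(α, β) prior on σ², the Normal likelihood is conjugate: posterior is Inv-Gamma(α + n/2, β + Σ(xᵢ−μ)²/2).
Σ(xᵢ−μ)² = (2.64)² + (0.87)² + (5.22)² + (-4.27)² + (6.21)² + (3.41)² + (-1.12)² = 104.6544.
Posterior: Inv-Gamma(3.4 + 7/2, 18.6 + 104.6544/2) = Inv-Gamma(6.90, 70.92720).
Posterior α = 6.90.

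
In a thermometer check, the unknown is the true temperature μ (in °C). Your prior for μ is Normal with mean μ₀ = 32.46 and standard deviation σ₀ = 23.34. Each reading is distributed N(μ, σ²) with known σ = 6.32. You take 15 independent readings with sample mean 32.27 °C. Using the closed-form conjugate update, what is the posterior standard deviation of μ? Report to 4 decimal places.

1.6278

For Normal data with known variance σ², a Normal(μ₀, σ₀²) prior on μ is conjugate. Posterior precision = 1/σ₀² + n/σ²; posterior mean is the precision-weighted average of μ₀ and x̄.
σ₀² = 23.34² = 544.7556, σ² = 6.32² = 39.9424; σ² + n·σ₀² = 39.9424 + 15·544.7556 = 8211.2764.
Posterior precision = 1/σ₀² + n/σ² = 1/544.7556 + 15/39.9424 = (σ² + n·σ₀²)/(σ₀²σ²) = 8211.2764/(544.7556·39.9424); posterior variance σₙ² = σ₀²σ²/(σ² + n·σ₀²) = 544.7556·39.9424/8211.2764 = 2.649874.
Posterior SD = √σₙ² = √(544.7556·39.9424/8211.2764) = 1.6278.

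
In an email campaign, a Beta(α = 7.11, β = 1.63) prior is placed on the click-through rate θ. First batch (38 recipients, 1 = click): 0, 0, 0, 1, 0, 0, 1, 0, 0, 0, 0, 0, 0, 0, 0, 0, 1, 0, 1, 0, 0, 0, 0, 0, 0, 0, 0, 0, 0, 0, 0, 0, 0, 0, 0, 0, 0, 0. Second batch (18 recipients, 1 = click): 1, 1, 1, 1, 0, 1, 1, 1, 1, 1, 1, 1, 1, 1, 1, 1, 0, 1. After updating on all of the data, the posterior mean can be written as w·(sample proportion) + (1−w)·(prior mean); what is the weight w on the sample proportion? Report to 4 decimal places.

The Beta prior is conjugate to a Binomial/Bernoulli likelihood; the update adds successes to α and failures to β.
Total number of recipients: n = 38 + 18 = 56.
Posterior mean = (α₀+k)/(α₀+β₀+n) = [n/(α₀+β₀+n)]·(k/n) + [(α₀+β₀)/(α₀+β₀+n)]·α₀/(α₀+β₀), so only n and the prior enter the weight.
The weight on the data is w = n/(α₀+β₀+n) = 56/(7.11+1.63+56) = 56/64.74 = 0.8650.

0.8650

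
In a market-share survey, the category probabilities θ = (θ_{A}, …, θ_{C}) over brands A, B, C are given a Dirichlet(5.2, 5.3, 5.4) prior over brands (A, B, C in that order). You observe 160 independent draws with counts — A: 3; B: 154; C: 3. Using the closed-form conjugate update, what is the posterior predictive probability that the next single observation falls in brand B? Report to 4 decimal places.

The Dirichlet prior is conjugate to the Multinomial likelihood: each posterior αⱼ = prior αⱼ + observed count nⱼ.
Posterior concentration: (8.2, 159.3, 8.4), total = 175.9.
P(next = B | data) = α_{B}/Σα = 0.9056.

0.9056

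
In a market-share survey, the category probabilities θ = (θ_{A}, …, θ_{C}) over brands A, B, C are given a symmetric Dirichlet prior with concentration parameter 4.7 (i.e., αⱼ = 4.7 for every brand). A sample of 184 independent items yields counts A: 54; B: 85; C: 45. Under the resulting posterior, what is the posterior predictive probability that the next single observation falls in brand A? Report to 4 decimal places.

0.2963

The Dirichlet prior is conjugate to the Multinomial likelihood: each posterior αⱼ = prior αⱼ + observed count nⱼ.
Posterior concentration: (58.7, 89.7, 49.7), total = 198.1.
P(next = A | data) = α_{A}/Σα = 0.2963.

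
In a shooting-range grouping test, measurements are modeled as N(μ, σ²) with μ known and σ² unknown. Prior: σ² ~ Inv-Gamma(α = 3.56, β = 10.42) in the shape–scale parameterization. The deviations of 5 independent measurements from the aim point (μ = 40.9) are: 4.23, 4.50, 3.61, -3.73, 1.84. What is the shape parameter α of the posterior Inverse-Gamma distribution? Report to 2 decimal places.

With known mean μ and an Inverse-Gamma(α, β) prior on σ², the Normal likelihood is conjugate: posterior is Inv-Gamma(α + n/2, β + Σ(xᵢ−μ)²/2).
Σ(xᵢ−μ)² = (4.23)² + (4.50)² + (3.61)² + (-3.73)² + (1.84)² = 68.4735.
Posterior: Inv-Gamma(3.56 + 5/2, 10.42 + 68.4735/2) = Inv-Gamma(6.06, 44.65675).
Posterior α = 6.06.

6.06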